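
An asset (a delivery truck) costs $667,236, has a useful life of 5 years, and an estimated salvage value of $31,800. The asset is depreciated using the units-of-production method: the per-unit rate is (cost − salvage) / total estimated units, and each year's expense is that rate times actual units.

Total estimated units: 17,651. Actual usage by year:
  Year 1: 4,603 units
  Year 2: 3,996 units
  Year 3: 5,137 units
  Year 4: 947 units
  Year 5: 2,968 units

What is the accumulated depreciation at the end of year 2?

$309,564

Depreciable base = $667,236 − $31,800 = $635,436.
Rate = $635,436 / 17,651 units = $36 per unit.
Year 1: 4,603 × $36 = $165,708. Book value $501,528.
Year 2: 3,996 × $36 = $143,856. Book value $357,672.
Accumulated through year 2 = $667,236 − $357,672 = $309,564.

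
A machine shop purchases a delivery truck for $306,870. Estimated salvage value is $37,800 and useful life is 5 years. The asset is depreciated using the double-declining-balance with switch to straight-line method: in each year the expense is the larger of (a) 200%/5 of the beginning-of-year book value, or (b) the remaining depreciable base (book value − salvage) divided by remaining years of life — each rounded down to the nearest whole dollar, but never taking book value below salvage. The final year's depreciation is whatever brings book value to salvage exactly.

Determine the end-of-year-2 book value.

$110,474

Depreciable base = $306,870 − $37,800 = $269,070.
Year 1: DB = ⌊$306,870 × 200%/5⌋ = $122,748; SL = ⌊$269,070/5⌋ = $53,814 → take DB $122,748. Book value $184,122.
Year 2: DB = ⌊$184,122 × 200%/5⌋ = $73,648; SL = ⌊$146,322/4⌋ = $36,580 → take DB $73,648. Book value $110,474.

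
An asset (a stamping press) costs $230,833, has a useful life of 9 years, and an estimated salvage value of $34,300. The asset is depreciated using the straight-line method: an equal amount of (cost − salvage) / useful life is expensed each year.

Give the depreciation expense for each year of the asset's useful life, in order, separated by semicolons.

$21,837; $21,837; $21,837; $21,837; $21,837; $21,837; $21,837; $21,837; $21,837

Depreciable base = $230,833 − $34,300 = $196,533.
Annual expense = $196,533 / 9 = $21,837.
End of year 1: book value $208,996.
End of year 2: book value $187,159.
End of year 3: book value $165,322.
End of year 4: book value $143,485.
End of year 5: book value $121,648.
End of year 6: book value $99,811.
End of year 7: book value $77,974.
End of year 8: book value $56,137.
End of year 9: book value $34,300.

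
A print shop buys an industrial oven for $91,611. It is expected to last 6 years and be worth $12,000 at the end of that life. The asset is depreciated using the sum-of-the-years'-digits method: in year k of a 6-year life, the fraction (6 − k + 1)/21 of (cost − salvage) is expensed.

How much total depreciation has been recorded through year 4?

Depreciable base = $91,611 − $12,000 = $79,611.
Sum of the years' digits = 6+5+4+3+2+1 = 21.
Year 1: $79,611 × 6/21 = $22,746. Book value $68,865.
Year 2: $79,611 × 5/21 = $18,955. Book value $49,910.
Year 3: $79,611 × 4/21 = $15,164. Book value $34,746.
Year 4: $79,611 × 3/21 = $11,373. Book value $23,373.
Accumulated through year 4 = $91,611 − $23,373 = $68,238.

$68,238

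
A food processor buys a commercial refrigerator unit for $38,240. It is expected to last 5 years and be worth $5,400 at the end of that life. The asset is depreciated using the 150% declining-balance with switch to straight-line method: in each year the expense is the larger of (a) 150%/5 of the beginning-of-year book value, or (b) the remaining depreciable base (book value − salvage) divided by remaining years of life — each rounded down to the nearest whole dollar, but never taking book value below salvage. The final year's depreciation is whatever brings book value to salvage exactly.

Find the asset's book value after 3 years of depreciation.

Depreciable base = $38,240 − $5,400 = $32,840.
Year 1: DB = ⌊$38,240 × 150%/5⌋ = $11,472; SL = ⌊$32,840/5⌋ = $6,568 → take DB $11,472. Book value $26,768.
Year 2: DB = ⌊$26,768 × 150%/5⌋ = $8,030; SL = ⌊$21,368/4⌋ = $5,342 → take DB $8,030. Book value $18,738.
Year 3: DB = ⌊$18,738 × 150%/5⌋ = $5,621; SL = ⌊$13,338/3⌋ = $4,446 → take DB $5,621. Book value $13,117.

$13,117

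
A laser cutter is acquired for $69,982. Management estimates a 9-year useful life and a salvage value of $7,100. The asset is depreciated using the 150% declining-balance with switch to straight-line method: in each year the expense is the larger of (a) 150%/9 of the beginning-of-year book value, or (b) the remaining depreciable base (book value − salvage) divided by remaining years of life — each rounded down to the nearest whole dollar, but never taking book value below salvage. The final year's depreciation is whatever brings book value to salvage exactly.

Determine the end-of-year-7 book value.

$17,613

Depreciable base = $69,982 − $7,100 = $62,882.
Year 1: DB = ⌊$69,982 × 150%/9⌋ = $11,663; SL = ⌊$62,882/9⌋ = $6,986 → take DB $11,663. Book value $58,319.
Year 2: DB = ⌊$58,319 × 150%/9⌋ = $9,719; SL = ⌊$51,219/8⌋ = $6,402 → take DB $9,719. Book value $48,600.
Year 3: DB = ⌊$48,600 × 150%/9⌋ = $8,100; SL = ⌊$41,500/7⌋ = $5,928 → take DB $8,100. Book value $40,500.
Year 4: DB = ⌊$40,500 × 150%/9⌋ = $6,750; SL = ⌊$33,400/6⌋ = $5,566 → take DB $6,750. Book value $33,750.
Year 5: DB = ⌊$33,750 × 150%/9⌋ = $5,625; SL = ⌊$26,650/5⌋ = $5,330 → take DB $5,625. Book value $28,125.
Year 6: DB = ⌊$28,125 × 150%/9⌋ = $4,687; SL = ⌊$21,025/4⌋ = $5,256 → take SL $5,256. Book value $22,869.
Year 7: DB = ⌊$22,869 × 150%/9⌋ = $3,811; SL = ⌊$15,769/3⌋ = $5,256 → take SL $5,256. Book value $17,613.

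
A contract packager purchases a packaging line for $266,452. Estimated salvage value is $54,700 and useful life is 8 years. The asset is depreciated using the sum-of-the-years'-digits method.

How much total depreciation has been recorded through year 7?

Depreciable base = $266,452 − $54,700 = $211,752.
Sum of the years' digits = 8+7+6+5+4+3+2+1 = 36.
Year 1: $211,752 × 8/36 = $47,056. Book value $219,396.
Year 2: $211,752 × 7/36 = $41,174. Book value $178,222.
Year 3: $211,752 × 6/36 = $35,292. Book value $142,930.
Year 4: $211,752 × 5/36 = $29,410. Book value $113,520.
Year 5: $211,752 × 4/36 = $23,528. Book value $89,992.
Year 6: $211,752 × 3/36 = $17,646. Book value $72,346.
Year 7: $211,752 × 2/36 = $11,764. Book value $60,582.
Accumulated through year 7 = $266,452 − $60,582 = $205,870.

$205,870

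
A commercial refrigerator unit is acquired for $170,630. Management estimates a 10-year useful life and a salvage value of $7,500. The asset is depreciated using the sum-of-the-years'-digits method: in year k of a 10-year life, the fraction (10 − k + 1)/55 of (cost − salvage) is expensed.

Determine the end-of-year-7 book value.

Depreciable base = $170,630 − $7,500 = $163,130.
Sum of the years' digits = 10+9+8+7+6+5+4+3+2+1 = 55.
Year 1: $163,130 × 10/55 = $29,660. Book value $140,970.
Year 2: $163,130 × 9/55 = $26,694. Book value $114,276.
Year 3: $163,130 × 8/55 = $23,728. Book value $90,548.
Year 4: $163,130 × 7/55 = $20,762. Book value $69,786.
Year 5: $163,130 × 6/55 = $17,796. Book value $51,990.
Year 6: $163,130 × 5/55 = $14,830. Book value $37,160.
Year 7: $163,130 × 4/55 = $11,864. Book value $25,296.

$25,296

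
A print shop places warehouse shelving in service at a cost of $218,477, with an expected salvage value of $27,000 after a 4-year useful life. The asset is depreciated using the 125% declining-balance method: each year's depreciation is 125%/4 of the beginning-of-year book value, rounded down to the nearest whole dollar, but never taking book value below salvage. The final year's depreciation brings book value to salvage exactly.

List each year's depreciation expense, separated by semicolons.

$68,274; $46,938; $32,270; $43,995

Depreciable base = $218,477 − $27,000 = $191,477.
Year 1: ⌊$218,477 × 125%/4⌋ = $68,274. Book value $150,203.
Year 2: ⌊$150,203 × 125%/4⌋ = $46,938. Book value $103,265.
Year 3: ⌊$103,265 × 125%/4⌋ = $32,270. Book value $70,995.
Year 4 (final): $70,995 − $27,000 = $43,995. Book value $27,000.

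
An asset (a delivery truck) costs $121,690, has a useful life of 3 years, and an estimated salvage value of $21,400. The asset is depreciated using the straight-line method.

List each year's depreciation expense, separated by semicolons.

Depreciable base = $121,690 − $21,400 = $100,290.
Annual expense = $100,290 / 3 = $33,430.
End of year 1: book value $88,260.
End of year 2: book value $54,830.
End of year 3: book value $21,400.

$33,430; $33,430; $33,430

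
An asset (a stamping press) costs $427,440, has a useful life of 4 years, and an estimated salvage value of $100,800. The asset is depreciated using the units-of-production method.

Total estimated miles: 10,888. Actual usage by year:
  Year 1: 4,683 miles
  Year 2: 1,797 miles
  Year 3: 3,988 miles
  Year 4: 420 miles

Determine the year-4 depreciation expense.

Depreciable base = $427,440 − $100,800 = $326,640.
Rate = $326,640 / 10,888 miles = $30 per mile.
Year 1: 4,683 × $30 = $140,490. Book value $286,950.
Year 2: 1,797 × $30 = $53,910. Book value $233,040.
Year 3: 3,988 × $30 = $119,640. Book value $113,400.
Year 4: 420 × $30 = $12,600. Book value $100,800.

$12,600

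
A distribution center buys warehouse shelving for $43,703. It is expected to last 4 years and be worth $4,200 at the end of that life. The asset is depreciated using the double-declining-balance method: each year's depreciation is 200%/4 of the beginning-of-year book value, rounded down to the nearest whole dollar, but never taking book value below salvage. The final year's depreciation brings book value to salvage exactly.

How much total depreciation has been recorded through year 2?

Depreciable base = $43,703 − $4,200 = $39,503.
Year 1: ⌊$43,703 × 200%/4⌋ = $21,851. Book value $21,852.
Year 2: ⌊$21,852 × 200%/4⌋ = $10,926. Book value $10,926.
Accumulated through year 2 = $43,703 − $10,926 = $32,777.

$32,777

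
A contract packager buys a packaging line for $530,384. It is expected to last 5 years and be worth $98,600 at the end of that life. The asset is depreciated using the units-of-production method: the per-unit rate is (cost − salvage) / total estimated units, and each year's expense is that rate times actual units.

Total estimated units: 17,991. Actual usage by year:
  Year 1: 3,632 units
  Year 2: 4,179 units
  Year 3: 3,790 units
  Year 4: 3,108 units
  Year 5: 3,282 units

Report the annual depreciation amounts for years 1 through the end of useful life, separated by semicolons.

$87,168; $100,296; $90,960; $74,592; $78,768

Depreciable base = $530,384 − $98,600 = $431,784.
Rate = $431,784 / 17,991 units = $24 per unit.
Year 1: 3,632 × $24 = $87,168. Book value $443,216.
Year 2: 4,179 × $24 = $100,296. Book value $342,920.
Year 3: 3,790 × $24 = $90,960. Book value $251,960.
Year 4: 3,108 × $24 = $74,592. Book value $177,368.
Year 5: 3,282 × $24 = $78,768. Book value $98,600.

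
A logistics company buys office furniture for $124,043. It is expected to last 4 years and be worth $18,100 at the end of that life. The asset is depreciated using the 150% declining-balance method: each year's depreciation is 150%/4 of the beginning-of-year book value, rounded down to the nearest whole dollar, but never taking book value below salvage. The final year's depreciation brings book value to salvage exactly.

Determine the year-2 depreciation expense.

$29,072

Depreciable base = $124,043 − $18,100 = $105,943.
Year 1: ⌊$124,043 × 150%/4⌋ = $46,516. Book value $77,527.
Year 2: ⌊$77,527 × 150%/4⌋ = $29,072. Book value $48,455.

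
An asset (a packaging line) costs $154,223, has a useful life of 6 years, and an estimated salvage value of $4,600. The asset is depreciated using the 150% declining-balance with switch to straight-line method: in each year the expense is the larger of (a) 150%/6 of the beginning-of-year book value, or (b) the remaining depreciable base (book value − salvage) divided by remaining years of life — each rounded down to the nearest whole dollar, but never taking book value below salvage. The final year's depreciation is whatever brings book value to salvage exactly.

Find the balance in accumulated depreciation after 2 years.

$67,472

Depreciable base = $154,223 − $4,600 = $149,623.
Year 1: DB = ⌊$154,223 × 150%/6⌋ = $38,555; SL = ⌊$149,623/6⌋ = $24,937 → take DB $38,555. Book value $115,668.
Year 2: DB = ⌊$115,668 × 150%/6⌋ = $28,917; SL = ⌊$111,068/5⌋ = $22,213 → take DB $28,917. Book value $86,751.
Accumulated through year 2 = $154,223 − $86,751 = $67,472.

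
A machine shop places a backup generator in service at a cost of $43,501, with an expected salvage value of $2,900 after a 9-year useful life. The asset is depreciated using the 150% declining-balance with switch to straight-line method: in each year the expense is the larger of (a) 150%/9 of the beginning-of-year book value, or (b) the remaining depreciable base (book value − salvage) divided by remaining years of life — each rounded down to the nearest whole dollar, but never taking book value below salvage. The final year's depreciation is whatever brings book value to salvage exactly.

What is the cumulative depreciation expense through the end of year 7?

Depreciable base = $43,501 − $2,900 = $40,601.
Year 1: DB = ⌊$43,501 × 150%/9⌋ = $7,250; SL = ⌊$40,601/9⌋ = $4,511 → take DB $7,250. Book value $36,251.
Year 2: DB = ⌊$36,251 × 150%/9⌋ = $6,041; SL = ⌊$33,351/8⌋ = $4,168 → take DB $6,041. Book value $30,210.
Year 3: DB = ⌊$30,210 × 150%/9⌋ = $5,035; SL = ⌊$27,310/7⌋ = $3,901 → take DB $5,035. Book value $25,175.
Year 4: DB = ⌊$25,175 × 150%/9⌋ = $4,195; SL = ⌊$22,275/6⌋ = $3,712 → take DB $4,195. Book value $20,980.
Year 5: DB = ⌊$20,980 × 150%/9⌋ = $3,496; SL = ⌊$18,080/5⌋ = $3,616 → take SL $3,616. Book value $17,364.
Year 6: DB = ⌊$17,364 × 150%/9⌋ = $2,894; SL = ⌊$14,464/4⌋ = $3,616 → take SL $3,616. Book value $13,748.
Year 7: DB = ⌊$13,748 × 150%/9⌋ = $2,291; SL = ⌊$10,848/3⌋ = $3,616 → take SL $3,616. Book value $10,132.
Accumulated through year 7 = $43,501 − $10,132 = $33,369.

$33,369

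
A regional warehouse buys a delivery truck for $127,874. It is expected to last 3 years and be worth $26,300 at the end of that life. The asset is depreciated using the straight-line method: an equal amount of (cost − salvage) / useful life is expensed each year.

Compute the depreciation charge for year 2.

Depreciable base = $127,874 − $26,300 = $101,574.
Annual expense = $101,574 / 3 = $33,858.

$33,858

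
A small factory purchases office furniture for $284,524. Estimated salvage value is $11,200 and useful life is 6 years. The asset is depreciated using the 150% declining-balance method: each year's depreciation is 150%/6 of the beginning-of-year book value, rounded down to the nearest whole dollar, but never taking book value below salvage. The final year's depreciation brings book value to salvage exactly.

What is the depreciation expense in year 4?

$30,008

Depreciable base = $284,524 − $11,200 = $273,324.
Year 1: ⌊$284,524 × 150%/6⌋ = $71,131. Book value $213,393.
Year 2: ⌊$213,393 × 150%/6⌋ = $53,348. Book value $160,045.
Year 3: ⌊$160,045 × 150%/6⌋ = $40,011. Book value $120,034.
Year 4: ⌊$120,034 × 150%/6⌋ = $30,008. Book value $90,026.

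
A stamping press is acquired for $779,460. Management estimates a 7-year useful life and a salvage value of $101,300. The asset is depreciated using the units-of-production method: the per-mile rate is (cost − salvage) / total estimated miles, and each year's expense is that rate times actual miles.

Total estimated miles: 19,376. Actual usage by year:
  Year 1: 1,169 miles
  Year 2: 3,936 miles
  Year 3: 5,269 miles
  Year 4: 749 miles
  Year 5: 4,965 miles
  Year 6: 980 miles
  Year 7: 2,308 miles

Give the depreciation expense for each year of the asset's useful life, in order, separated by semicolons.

Depreciable base = $779,460 − $101,300 = $678,160.
Rate = $678,160 / 19,376 miles = $35 per mile.
Year 1: 1,169 × $35 = $40,915. Book value $738,545.
Year 2: 3,936 × $35 = $137,760. Book value $600,785.
Year 3: 5,269 × $35 = $184,415. Book value $416,370.
Year 4: 749 × $35 = $26,215. Book value $390,155.
Year 5: 4,965 × $35 = $173,775. Book value $216,380.
Year 6: 980 × $35 = $34,300. Book value $182,080.
Year 7: 2,308 × $35 = $80,780. Book value $101,300.

$40,915; $137,760; $184,415; $26,215; $173,775; $34,300; $80,780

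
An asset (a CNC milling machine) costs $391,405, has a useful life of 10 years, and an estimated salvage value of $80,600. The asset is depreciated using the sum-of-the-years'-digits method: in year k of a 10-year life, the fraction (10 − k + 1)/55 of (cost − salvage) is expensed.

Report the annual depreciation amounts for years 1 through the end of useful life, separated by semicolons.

Depreciable base = $391,405 − $80,600 = $310,805.
Sum of the years' digits = 10+9+8+7+6+5+4+3+2+1 = 55.
Year 1: $310,805 × 10/55 = $56,510. Book value $334,895.
Year 2: $310,805 × 9/55 = $50,859. Book value $284,036.
Year 3: $310,805 × 8/55 = $45,208. Book value $238,828.
Year 4: $310,805 × 7/55 = $39,557. Book value $199,271.
Year 5: $310,805 × 6/55 = $33,906. Book value $165,365.
Year 6: $310,805 × 5/55 = $28,255. Book value $137,110.
Year 7: $310,805 × 4/55 = $22,604. Book value $114,506.
Year 8: $310,805 × 3/55 = $16,953. Book value $97,553.
Year 9: $310,805 × 2/55 = $11,302. Book value $86,251.
Year 10: $310,805 × 1/55 = $5,651. Book value $80,600.

$56,510; $50,859; $45,208; $39,557; $33,906; $28,255; $22,604; $16,953; $11,302; $5,651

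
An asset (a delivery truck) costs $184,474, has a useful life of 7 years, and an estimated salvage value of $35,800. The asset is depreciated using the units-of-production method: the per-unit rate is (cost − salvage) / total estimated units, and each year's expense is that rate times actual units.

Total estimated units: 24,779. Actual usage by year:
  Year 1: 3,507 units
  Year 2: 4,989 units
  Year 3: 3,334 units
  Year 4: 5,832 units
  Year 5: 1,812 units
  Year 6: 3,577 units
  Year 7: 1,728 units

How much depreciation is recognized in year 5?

$10,872

Depreciable base = $184,474 − $35,800 = $148,674.
Rate = $148,674 / 24,779 units = $6 per unit.
Year 1: 3,507 × $6 = $21,042. Book value $163,432.
Year 2: 4,989 × $6 = $29,934. Book value $133,498.
Year 3: 3,334 × $6 = $20,004. Book value $113,494.
Year 4: 5,832 × $6 = $34,992. Book value $78,502.
Year 5: 1,812 × $6 = $10,872. Book value $67,630.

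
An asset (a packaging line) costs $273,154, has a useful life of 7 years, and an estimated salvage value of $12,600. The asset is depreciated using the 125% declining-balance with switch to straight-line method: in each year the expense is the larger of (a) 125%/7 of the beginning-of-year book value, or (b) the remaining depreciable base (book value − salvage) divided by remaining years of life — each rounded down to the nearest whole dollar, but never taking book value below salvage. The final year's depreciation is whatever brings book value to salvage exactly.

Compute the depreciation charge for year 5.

Depreciable base = $273,154 − $12,600 = $260,554.
Year 1: DB = ⌊$273,154 × 125%/7⌋ = $48,777; SL = ⌊$260,554/7⌋ = $37,222 → take DB $48,777. Book value $224,377.
Year 2: DB = ⌊$224,377 × 125%/7⌋ = $40,067; SL = ⌊$211,777/6⌋ = $35,296 → take DB $40,067. Book value $184,310.
Year 3: DB = ⌊$184,310 × 125%/7⌋ = $32,912; SL = ⌊$171,710/5⌋ = $34,342 → take SL $34,342. Book value $149,968.
Year 4: DB = ⌊$149,968 × 125%/7⌋ = $26,780; SL = ⌊$137,368/4⌋ = $34,342 → take SL $34,342. Book value $115,626.
Year 5: DB = ⌊$115,626 × 125%/7⌋ = $20,647; SL = ⌊$103,026/3⌋ = $34,342 → take SL $34,342. Book value $81,284.

$34,342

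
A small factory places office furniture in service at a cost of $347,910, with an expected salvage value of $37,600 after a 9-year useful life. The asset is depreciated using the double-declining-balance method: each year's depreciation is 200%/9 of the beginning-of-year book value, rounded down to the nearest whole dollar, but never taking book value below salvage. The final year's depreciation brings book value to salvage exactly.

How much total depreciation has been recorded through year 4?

Depreciable base = $347,910 − $37,600 = $310,310.
Year 1: ⌊$347,910 × 200%/9⌋ = $77,313. Book value $270,597.
Year 2: ⌊$270,597 × 200%/9⌋ = $60,132. Book value $210,465.
Year 3: ⌊$210,465 × 200%/9⌋ = $46,770. Book value $163,695.
Year 4: ⌊$163,695 × 200%/9⌋ = $36,376. Book value $127,319.
Accumulated through year 4 = $347,910 − $127,319 = $220,591.

$220,591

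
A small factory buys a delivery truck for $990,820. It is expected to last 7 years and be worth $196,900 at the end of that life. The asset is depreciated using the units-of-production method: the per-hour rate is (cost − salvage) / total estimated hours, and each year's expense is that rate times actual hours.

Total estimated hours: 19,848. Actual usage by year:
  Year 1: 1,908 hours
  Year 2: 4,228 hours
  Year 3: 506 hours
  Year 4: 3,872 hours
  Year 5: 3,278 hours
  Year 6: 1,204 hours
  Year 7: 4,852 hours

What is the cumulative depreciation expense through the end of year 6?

$599,840

Depreciable base = $990,820 − $196,900 = $793,920.
Rate = $793,920 / 19,848 hours = $40 per hour.
Year 1: 1,908 × $40 = $76,320. Book value $914,500.
Year 2: 4,228 × $40 = $169,120. Book value $745,380.
Year 3: 506 × $40 = $20,240. Book value $725,140.
Year 4: 3,872 × $40 = $154,880. Book value $570,260.
Year 5: 3,278 × $40 = $131,120. Book value $439,140.
Year 6: 1,204 × $40 = $48,160. Book value $390,980.
Accumulated through year 6 = $990,820 − $390,980 = $599,840.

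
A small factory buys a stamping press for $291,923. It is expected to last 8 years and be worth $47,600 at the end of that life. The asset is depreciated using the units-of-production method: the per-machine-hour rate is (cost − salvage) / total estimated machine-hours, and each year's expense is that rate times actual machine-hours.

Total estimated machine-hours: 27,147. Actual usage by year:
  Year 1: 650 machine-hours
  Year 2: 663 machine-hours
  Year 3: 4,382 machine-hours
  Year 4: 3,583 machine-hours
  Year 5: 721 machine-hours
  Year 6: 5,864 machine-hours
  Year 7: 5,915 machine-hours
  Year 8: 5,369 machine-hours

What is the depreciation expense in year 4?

$32,247

Depreciable base = $291,923 − $47,600 = $244,323.
Rate = $244,323 / 27,147 machine-hours = $9 per machine-hour.
Year 1: 650 × $9 = $5,850. Book value $286,073.
Year 2: 663 × $9 = $5,967. Book value $280,106.
Year 3: 4,382 × $9 = $39,438. Book value $240,668.
Year 4: 3,583 × $9 = $32,247. Book value $208,421.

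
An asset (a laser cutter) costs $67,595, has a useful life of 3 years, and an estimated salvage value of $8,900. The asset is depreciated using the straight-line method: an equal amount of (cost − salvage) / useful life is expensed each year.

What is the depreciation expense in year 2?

$19,565

Depreciable base = $67,595 − $8,900 = $58,695.
Annual expense = $58,695 / 3 = $19,565.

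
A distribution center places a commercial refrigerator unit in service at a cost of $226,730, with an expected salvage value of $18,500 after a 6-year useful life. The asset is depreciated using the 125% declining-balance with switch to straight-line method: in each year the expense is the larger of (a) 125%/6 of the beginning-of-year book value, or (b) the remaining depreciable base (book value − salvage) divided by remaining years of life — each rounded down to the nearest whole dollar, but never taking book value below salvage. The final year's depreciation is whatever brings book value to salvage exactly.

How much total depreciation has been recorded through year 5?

$177,329

Depreciable base = $226,730 − $18,500 = $208,230.
Year 1: DB = ⌊$226,730 × 125%/6⌋ = $47,235; SL = ⌊$208,230/6⌋ = $34,705 → take DB $47,235. Book value $179,495.
Year 2: DB = ⌊$179,495 × 125%/6⌋ = $37,394; SL = ⌊$160,995/5⌋ = $32,199 → take DB $37,394. Book value $142,101.
Year 3: DB = ⌊$142,101 × 125%/6⌋ = $29,604; SL = ⌊$123,601/4⌋ = $30,900 → take SL $30,900. Book value $111,201.
Year 4: DB = ⌊$111,201 × 125%/6⌋ = $23,166; SL = ⌊$92,701/3⌋ = $30,900 → take SL $30,900. Book value $80,301.
Year 5: DB = ⌊$80,301 × 125%/6⌋ = $16,729; SL = ⌊$61,801/2⌋ = $30,900 → take SL $30,900. Book value $49,401.
Accumulated through year 5 = $226,730 − $49,401 = $177,329.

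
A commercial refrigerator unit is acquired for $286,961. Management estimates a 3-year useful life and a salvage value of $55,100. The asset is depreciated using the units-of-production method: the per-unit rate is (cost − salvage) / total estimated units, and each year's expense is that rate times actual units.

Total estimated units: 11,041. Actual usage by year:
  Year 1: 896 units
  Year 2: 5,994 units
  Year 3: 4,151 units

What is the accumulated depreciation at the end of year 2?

Depreciable base = $286,961 − $55,100 = $231,861.
Rate = $231,861 / 11,041 units = $21 per unit.
Year 1: 896 × $21 = $18,816. Book value $268,145.
Year 2: 5,994 × $21 = $125,874. Book value $142,271.
Accumulated through year 2 = $286,961 − $142,271 = $144,690.

$144,690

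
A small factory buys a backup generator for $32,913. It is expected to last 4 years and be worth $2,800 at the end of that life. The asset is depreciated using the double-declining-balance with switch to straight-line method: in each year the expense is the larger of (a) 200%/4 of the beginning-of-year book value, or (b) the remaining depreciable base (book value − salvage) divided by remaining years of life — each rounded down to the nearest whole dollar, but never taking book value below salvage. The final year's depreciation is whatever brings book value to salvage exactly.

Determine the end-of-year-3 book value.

Depreciable base = $32,913 − $2,800 = $30,113.
Year 1: DB = ⌊$32,913 × 200%/4⌋ = $16,456; SL = ⌊$30,113/4⌋ = $7,528 → take DB $16,456. Book value $16,457.
Year 2: DB = ⌊$16,457 × 200%/4⌋ = $8,228; SL = ⌊$13,657/3⌋ = $4,552 → take DB $8,228. Book value $8,229.
Year 3: DB = ⌊$8,229 × 200%/4⌋ = $4,114; SL = ⌊$5,429/2⌋ = $2,714 → take DB $4,114. Book value $4,115.

$4,115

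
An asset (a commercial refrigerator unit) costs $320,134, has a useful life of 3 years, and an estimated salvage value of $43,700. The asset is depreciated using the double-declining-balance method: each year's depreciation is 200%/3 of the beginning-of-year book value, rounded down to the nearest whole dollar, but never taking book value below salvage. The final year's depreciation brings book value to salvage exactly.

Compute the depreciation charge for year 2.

$63,012

Depreciable base = $320,134 − $43,700 = $276,434.
Year 1: ⌊$320,134 × 200%/3⌋ = $213,422. Book value $106,712.
Year 2: ⌊$106,712 × 200%/3⌋ = $71,141, capped at $63,012. Book value $43,700.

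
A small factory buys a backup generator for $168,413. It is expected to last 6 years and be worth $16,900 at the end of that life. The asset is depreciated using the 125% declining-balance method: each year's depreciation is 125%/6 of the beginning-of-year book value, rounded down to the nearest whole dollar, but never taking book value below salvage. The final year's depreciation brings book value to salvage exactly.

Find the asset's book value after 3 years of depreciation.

Depreciable base = $168,413 − $16,900 = $151,513.
Year 1: ⌊$168,413 × 125%/6⌋ = $35,086. Book value $133,327.
Year 2: ⌊$133,327 × 125%/6⌋ = $27,776. Book value $105,551.
Year 3: ⌊$105,551 × 125%/6⌋ = $21,989. Book value $83,562.

$83,562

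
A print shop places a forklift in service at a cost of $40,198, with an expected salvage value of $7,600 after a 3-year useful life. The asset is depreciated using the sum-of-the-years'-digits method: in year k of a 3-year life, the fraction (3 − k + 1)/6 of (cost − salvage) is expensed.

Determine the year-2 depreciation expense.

Depreciable base = $40,198 − $7,600 = $32,598.
Sum of the years' digits = 3+2+1 = 6.
Year 1: $32,598 × 3/6 = $16,299. Book value $23,899.
Year 2: $32,598 × 2/6 = $10,866. Book value $13,033.

$10,866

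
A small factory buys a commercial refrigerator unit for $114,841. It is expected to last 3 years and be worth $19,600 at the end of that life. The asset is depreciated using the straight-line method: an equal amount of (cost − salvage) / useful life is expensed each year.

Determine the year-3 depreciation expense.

$31,747

Depreciable base = $114,841 − $19,600 = $95,241.
Annual expense = $95,241 / 3 = $31,747.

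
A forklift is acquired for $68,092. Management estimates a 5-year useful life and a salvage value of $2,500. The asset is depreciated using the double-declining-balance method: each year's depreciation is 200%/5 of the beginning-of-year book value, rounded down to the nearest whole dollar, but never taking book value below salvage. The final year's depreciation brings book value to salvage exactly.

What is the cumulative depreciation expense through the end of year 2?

$43,578

Depreciable base = $68,092 − $2,500 = $65,592.
Year 1: ⌊$68,092 × 200%/5⌋ = $27,236. Book value $40,856.
Year 2: ⌊$40,856 × 200%/5⌋ = $16,342. Book value $24,514.
Accumulated through year 2 = $68,092 − $24,514 = $43,578.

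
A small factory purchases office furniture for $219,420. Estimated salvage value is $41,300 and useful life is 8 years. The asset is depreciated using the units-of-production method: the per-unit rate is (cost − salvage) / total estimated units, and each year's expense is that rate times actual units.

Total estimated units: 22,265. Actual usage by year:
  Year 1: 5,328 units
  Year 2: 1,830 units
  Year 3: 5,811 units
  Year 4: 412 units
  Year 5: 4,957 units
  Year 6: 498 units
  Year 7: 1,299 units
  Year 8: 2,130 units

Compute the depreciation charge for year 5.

$39,656

Depreciable base = $219,420 − $41,300 = $178,120.
Rate = $178,120 / 22,265 units = $8 per unit.
Year 1: 5,328 × $8 = $42,624. Book value $176,796.
Year 2: 1,830 × $8 = $14,640. Book value $162,156.
Year 3: 5,811 × $8 = $46,488. Book value $115,668.
Year 4: 412 × $8 = $3,296. Book value $112,372.
Year 5: 4,957 × $8 = $39,656. Book value $72,716.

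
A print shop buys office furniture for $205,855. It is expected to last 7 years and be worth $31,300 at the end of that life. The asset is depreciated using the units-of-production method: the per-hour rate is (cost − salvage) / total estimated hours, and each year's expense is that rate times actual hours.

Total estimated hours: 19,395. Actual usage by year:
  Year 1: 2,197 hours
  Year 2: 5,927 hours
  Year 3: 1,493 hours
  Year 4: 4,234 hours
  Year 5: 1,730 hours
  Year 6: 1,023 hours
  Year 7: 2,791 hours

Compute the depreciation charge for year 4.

Depreciable base = $205,855 − $31,300 = $174,555.
Rate = $174,555 / 19,395 hours = $9 per hour.
Year 1: 2,197 × $9 = $19,773. Book value $186,082.
Year 2: 5,927 × $9 = $53,343. Book value $132,739.
Year 3: 1,493 × $9 = $13,437. Book value $119,302.
Year 4: 4,234 × $9 = $38,106. Book value $81,196.

$38,106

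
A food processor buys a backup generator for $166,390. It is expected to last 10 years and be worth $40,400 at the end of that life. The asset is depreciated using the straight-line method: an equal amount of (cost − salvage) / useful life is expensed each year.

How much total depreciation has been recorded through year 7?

Depreciable base = $166,390 − $40,400 = $125,990.
Annual expense = $125,990 / 10 = $12,599.
End of year 1: book value $153,791.
End of year 2: book value $141,192.
End of year 3: book value $128,593.
End of year 4: book value $115,994.
End of year 5: book value $103,395.
End of year 6: book value $90,796.
End of year 7: book value $78,197.
Accumulated through year 7 = $166,390 − $78,197 = $88,193.

$88,193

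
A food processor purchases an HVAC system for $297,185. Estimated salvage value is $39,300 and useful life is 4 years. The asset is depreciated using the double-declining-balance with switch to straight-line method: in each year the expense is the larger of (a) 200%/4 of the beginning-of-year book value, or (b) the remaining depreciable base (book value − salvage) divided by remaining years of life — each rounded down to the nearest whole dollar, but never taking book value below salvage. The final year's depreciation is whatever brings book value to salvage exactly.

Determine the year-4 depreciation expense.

$0

Depreciable base = $297,185 − $39,300 = $257,885.
Year 1: DB = ⌊$297,185 × 200%/4⌋ = $148,592; SL = ⌊$257,885/4⌋ = $64,471 → take DB $148,592. Book value $148,593.
Year 2: DB = ⌊$148,593 × 200%/4⌋ = $74,296; SL = ⌊$109,293/3⌋ = $36,431 → take DB $74,296. Book value $74,297.
Year 3: DB = ⌊$74,297 × 200%/4⌋ = $37,148; SL = ⌊$34,997/2⌋ = $17,498 → take DB $37,148, capped at $34,997. Book value $39,300.
Year 4 (final): $39,300 − $39,300 = $0. Book value $39,300.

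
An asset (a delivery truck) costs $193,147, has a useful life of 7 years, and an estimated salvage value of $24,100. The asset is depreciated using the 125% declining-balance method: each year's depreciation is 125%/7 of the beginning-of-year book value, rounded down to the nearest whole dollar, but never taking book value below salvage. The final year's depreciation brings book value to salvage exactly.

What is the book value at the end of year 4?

$87,938

Depreciable base = $193,147 − $24,100 = $169,047.
Year 1: ⌊$193,147 × 125%/7⌋ = $34,490. Book value $158,657.
Year 2: ⌊$158,657 × 125%/7⌋ = $28,331. Book value $130,326.
Year 3: ⌊$130,326 × 125%/7⌋ = $23,272. Book value $107,054.
Year 4: ⌊$107,054 × 125%/7⌋ = $19,116. Book value $87,938.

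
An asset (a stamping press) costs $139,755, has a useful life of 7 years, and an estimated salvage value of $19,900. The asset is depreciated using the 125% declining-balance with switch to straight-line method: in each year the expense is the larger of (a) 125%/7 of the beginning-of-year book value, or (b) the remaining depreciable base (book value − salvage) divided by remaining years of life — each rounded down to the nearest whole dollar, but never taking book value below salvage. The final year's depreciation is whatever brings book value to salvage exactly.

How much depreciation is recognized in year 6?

$14,390

Depreciable base = $139,755 − $19,900 = $119,855.
Year 1: DB = ⌊$139,755 × 125%/7⌋ = $24,956; SL = ⌊$119,855/7⌋ = $17,122 → take DB $24,956. Book value $114,799.
Year 2: DB = ⌊$114,799 × 125%/7⌋ = $20,499; SL = ⌊$94,899/6⌋ = $15,816 → take DB $20,499. Book value $94,300.
Year 3: DB = ⌊$94,300 × 125%/7⌋ = $16,839; SL = ⌊$74,400/5⌋ = $14,880 → take DB $16,839. Book value $77,461.
Year 4: DB = ⌊$77,461 × 125%/7⌋ = $13,832; SL = ⌊$57,561/4⌋ = $14,390 → take SL $14,390. Book value $63,071.
Year 5: DB = ⌊$63,071 × 125%/7⌋ = $11,262; SL = ⌊$43,171/3⌋ = $14,390 → take SL $14,390. Book value $48,681.
Year 6: DB = ⌊$48,681 × 125%/7⌋ = $8,693; SL = ⌊$28,781/2⌋ = $14,390 → take SL $14,390. Book value $34,291.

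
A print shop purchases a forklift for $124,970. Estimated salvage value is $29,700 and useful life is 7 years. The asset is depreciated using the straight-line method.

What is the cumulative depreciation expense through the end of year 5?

Depreciable base = $124,970 − $29,700 = $95,270.
Annual expense = $95,270 / 7 = $13,610.
End of year 1: book value $111,360.
End of year 2: book value $97,750.
End of year 3: book value $84,140.
End of year 4: book value $70,530.
End of year 5: book value $56,920.
Accumulated through year 5 = $124,970 − $56,920 = $68,050.

$68,050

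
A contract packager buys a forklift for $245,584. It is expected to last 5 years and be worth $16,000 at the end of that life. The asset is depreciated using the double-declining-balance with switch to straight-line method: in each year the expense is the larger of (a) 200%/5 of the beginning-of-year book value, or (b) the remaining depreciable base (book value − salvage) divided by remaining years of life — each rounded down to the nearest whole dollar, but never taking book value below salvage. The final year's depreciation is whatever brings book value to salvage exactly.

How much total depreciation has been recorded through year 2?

$157,173

Depreciable base = $245,584 − $16,000 = $229,584.
Year 1: DB = ⌊$245,584 × 200%/5⌋ = $98,233; SL = ⌊$229,584/5⌋ = $45,916 → take DB $98,233. Book value $147,351.
Year 2: DB = ⌊$147,351 × 200%/5⌋ = $58,940; SL = ⌊$131,351/4⌋ = $32,837 → take DB $58,940. Book value $88,411.
Accumulated through year 2 = $245,584 − $88,411 = $157,173.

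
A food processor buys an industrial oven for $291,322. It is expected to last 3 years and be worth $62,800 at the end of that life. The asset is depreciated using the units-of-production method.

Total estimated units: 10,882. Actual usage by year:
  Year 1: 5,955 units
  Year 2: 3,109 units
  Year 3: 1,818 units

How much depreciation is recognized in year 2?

$65,289

Depreciable base = $291,322 − $62,800 = $228,522.
Rate = $228,522 / 10,882 units = $21 per unit.
Year 1: 5,955 × $21 = $125,055. Book value $166,267.
Year 2: 3,109 × $21 = $65,289. Book value $100,978.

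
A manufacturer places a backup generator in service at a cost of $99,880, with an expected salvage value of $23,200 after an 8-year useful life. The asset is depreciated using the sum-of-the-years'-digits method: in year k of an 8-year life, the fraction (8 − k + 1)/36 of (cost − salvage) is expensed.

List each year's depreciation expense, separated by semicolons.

Depreciable base = $99,880 − $23,200 = $76,680.
Sum of the years' digits = 8+7+6+5+4+3+2+1 = 36.
Year 1: $76,680 × 8/36 = $17,040. Book value $82,840.
Year 2: $76,680 × 7/36 = $14,910. Book value $67,930.
Year 3: $76,680 × 6/36 = $12,780. Book value $55,150.
Year 4: $76,680 × 5/36 = $10,650. Book value $44,500.
Year 5: $76,680 × 4/36 = $8,520. Book value $35,980.
Year 6: $76,680 × 3/36 = $6,390. Book value $29,590.
Year 7: $76,680 × 2/36 = $4,260. Book value $25,330.
Year 8: $76,680 × 1/36 = $2,130. Book value $23,200.

$17,040; $14,910; $12,780; $10,650; $8,520; $6,390; $4,260; $2,130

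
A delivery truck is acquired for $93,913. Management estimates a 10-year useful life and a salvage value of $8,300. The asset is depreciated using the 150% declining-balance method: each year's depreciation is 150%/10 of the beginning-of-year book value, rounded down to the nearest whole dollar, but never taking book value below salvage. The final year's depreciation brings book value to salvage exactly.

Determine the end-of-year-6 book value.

Depreciable base = $93,913 − $8,300 = $85,613.
Year 1: ⌊$93,913 × 150%/10⌋ = $14,086. Book value $79,827.
Year 2: ⌊$79,827 × 150%/10⌋ = $11,974. Book value $67,853.
Year 3: ⌊$67,853 × 150%/10⌋ = $10,177. Book value $57,676.
Year 4: ⌊$57,676 × 150%/10⌋ = $8,651. Book value $49,025.
Year 5: ⌊$49,025 × 150%/10⌋ = $7,353. Book value $41,672.
Year 6: ⌊$41,672 × 150%/10⌋ = $6,250. Book value $35,422.

$35,422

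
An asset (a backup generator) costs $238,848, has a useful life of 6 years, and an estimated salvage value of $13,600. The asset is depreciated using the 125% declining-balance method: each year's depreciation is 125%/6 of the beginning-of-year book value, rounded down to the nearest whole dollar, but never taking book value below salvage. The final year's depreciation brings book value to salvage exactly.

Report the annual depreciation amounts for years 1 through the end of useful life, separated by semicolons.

Depreciable base = $238,848 − $13,600 = $225,248.
Year 1: ⌊$238,848 × 125%/6⌋ = $49,760. Book value $189,088.
Year 2: ⌊$189,088 × 125%/6⌋ = $39,393. Book value $149,695.
Year 3: ⌊$149,695 × 125%/6⌋ = $31,186. Book value $118,509.
Year 4: ⌊$118,509 × 125%/6⌋ = $24,689. Book value $93,820.
Year 5: ⌊$93,820 × 125%/6⌋ = $19,545. Book value $74,275.
Year 6 (final): $74,275 − $13,600 = $60,675. Book value $13,600.

$49,760; $39,393; $31,186; $24,689; $19,545; $60,675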